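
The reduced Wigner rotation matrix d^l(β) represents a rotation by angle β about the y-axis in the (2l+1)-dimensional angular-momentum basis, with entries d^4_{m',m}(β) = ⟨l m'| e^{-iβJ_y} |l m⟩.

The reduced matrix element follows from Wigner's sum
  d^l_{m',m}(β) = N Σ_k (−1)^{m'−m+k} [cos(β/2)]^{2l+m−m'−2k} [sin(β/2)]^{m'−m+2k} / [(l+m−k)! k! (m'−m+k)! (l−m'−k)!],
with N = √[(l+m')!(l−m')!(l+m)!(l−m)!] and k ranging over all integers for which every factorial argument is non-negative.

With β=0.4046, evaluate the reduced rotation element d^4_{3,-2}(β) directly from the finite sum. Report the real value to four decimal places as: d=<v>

d=-0.0034

d^4_{3,-2}(β=0.4046) via Wigner's sum:
Half-angle: c=0.979607, s=0.200923. N=√(5040·1·2·720)=2693.993318
k: max(0,(-2)−(3))=0 … min(4+(-2),4−(3))=1
  k=0: (−1)^5·2693.9933/(240)·0.9796^3·0.2009^5 = -0.003455
  k=1: (−1)^6·2693.9933/(720)·0.9796^1·0.2009^7 = +0.000048
d^4_{3,-2}(0.4046) = -0.003455 +0.000048 = -0.003407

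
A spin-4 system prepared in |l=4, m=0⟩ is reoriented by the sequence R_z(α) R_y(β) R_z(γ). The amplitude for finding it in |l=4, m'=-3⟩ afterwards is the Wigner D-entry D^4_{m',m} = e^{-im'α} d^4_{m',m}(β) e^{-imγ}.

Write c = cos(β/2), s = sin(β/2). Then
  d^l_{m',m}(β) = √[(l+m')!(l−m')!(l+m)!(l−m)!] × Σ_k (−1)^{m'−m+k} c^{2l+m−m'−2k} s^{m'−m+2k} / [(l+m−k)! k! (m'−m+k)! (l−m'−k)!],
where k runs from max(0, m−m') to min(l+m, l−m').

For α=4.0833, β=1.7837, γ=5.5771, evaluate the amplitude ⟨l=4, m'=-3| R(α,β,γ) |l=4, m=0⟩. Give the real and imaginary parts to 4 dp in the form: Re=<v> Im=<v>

Re=-0.2773 Im=0.0908

D^4_{-3,0}(4.0833,1.7837,5.5771) = e^{-i·-3·4.0833}·d^4_{-3,0}(1.7837)·e^{-i·0·5.5771}. Compute d first:
c=cos(1.7837/2)=0.627973, s=sin(1.7837/2)=0.778235; N=√[1·5040·24·24]=1703.830978
k∈{3,4} keeps every argument non-negative
  k=3: (−1)^0·1703.8310/(144)·0.6280^5·0.7782^3 = +0.544631
  k=4: (−1)^1·1703.8310/(144)·0.6280^3·0.7782^5 = -0.836452
d^4_{-3,0}(1.7837) = +0.544631 -0.836452 = -0.291821
Attach z-rotation phases: D = e^{-i(-3)(4.0833)}·(-0.291821)·e^{-i(0)(5.5771)} = -0.277329+0.090819i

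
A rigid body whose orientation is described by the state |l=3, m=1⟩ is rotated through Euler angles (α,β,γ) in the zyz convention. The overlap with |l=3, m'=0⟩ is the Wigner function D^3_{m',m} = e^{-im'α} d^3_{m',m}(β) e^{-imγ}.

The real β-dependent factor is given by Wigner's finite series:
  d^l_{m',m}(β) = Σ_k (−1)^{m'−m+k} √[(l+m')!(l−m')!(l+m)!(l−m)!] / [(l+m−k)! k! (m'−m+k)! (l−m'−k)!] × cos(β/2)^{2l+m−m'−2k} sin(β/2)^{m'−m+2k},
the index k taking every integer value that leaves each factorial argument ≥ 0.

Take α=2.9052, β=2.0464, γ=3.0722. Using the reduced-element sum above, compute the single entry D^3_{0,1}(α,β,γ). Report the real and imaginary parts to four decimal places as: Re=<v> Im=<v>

Split into d^3_{0,1}(β=2.0464) × two z-phases.
c=cos(2.0464/2)=0.520637, s=sin(2.0464/2)=0.853778; N=√[6·6·24·2]=41.569219
Admissible k: 1..3 (factorial args all ≥0)
  k=1: (−1)^0·41.5692/(12)·0.5206^5·0.8538^1 = +0.113138
  k=2: (−1)^1·41.5692/(4)·0.5206^3·0.8538^3 = -0.912749
  k=3: (−1)^2·41.5692/(12)·0.5206^1·0.8538^5 = +0.818184
d^3_{0,1}(2.0464) = +0.113138 -0.912749 +0.818184 = +0.018574
D = (+1.000000+0.000000i)·(+0.018574)·(-0.997593-0.069337i) = -0.018529-0.001288i

Re=-0.0185 Im=-0.0013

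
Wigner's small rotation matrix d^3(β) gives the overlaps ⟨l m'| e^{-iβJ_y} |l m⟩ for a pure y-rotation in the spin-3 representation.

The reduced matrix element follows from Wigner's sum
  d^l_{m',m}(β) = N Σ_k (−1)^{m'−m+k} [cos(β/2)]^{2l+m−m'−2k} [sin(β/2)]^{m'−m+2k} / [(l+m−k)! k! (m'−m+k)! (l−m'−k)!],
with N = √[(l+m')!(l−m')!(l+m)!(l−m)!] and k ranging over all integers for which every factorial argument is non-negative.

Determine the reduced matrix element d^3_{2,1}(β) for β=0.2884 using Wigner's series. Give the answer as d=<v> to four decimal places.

d^3_{2,1}(β=0.2884) via Wigner's sum:
Half-angle: c=0.989621, s=0.143701. N=√(120·1·24·2)=75.894664
The bounds max(0,m−m')=0 and min(l+m,l−m')=1 give 2 terms
  k=0: (−1)^1·75.8947/(24)·0.9896^5·0.1437^1 = -0.431324
  k=1: (−1)^2·75.8947/(12)·0.9896^3·0.1437^3 = +0.018189
d^3_{2,1}(0.2884) = -0.431324 +0.018189 = -0.413135

d=-0.4131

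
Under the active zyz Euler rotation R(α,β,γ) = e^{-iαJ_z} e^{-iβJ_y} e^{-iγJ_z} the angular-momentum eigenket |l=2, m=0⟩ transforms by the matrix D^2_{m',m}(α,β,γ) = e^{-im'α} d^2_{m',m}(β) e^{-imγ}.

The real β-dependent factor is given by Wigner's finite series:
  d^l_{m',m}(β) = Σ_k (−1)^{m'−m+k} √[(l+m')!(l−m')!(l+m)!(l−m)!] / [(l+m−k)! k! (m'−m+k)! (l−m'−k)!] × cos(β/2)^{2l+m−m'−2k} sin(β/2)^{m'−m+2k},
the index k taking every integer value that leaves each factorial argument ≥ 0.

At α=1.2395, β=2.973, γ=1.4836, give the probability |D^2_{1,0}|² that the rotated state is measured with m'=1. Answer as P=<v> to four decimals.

P=0.0410

Split into d^2_{1,0}(β=2.973) × two z-phases.
With c≡cos(β/2)=0.084197 and s≡sin(β/2)=0.996449, N=[6·1·2·2]^{1/2}=4.898979
Admissible k: 0..1 (factorial args all ≥0)
  k=0: (−1)^1·4.8990/(2)·0.0842^3·0.9964^1 = -0.001457
  k=1: (−1)^2·4.8990/(2)·0.0842^1·0.9964^3 = +0.204049
d^2_{1,0}(2.973) = -0.001457 +0.204049 = +0.202593
|D^2_{1,0}|² = |d^2_{1,0}(β)|² = (+0.202593)² = 0.041044 (the z-rotation phases have unit modulus)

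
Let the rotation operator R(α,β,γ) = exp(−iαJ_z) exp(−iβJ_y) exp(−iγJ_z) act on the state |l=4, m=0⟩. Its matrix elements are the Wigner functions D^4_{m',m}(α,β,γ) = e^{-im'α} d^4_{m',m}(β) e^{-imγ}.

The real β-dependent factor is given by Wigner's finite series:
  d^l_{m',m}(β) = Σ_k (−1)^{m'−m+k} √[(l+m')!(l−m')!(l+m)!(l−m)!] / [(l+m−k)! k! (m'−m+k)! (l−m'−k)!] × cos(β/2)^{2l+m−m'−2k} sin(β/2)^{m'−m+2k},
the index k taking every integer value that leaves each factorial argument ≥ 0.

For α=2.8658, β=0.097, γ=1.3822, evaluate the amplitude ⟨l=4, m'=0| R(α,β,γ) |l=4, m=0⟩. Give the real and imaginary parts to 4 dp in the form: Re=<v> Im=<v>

Re=0.9535 Im=0.0000

D^4_{0,0}(2.8658,0.097,1.3822) = e^{-i·0·2.8658}·d^4_{0,0}(0.097)·e^{-i·0·1.3822}. Compute d first:
With c≡cos(β/2)=0.998824 and s≡sin(β/2)=0.048481, N=[24·24·24·24]^{1/2}=576.000000
Admissible k: 0..4 (factorial args all ≥0)
  k=0: (−1)^0·576.0000/(576)·0.9988^8·0.0485^0 = +0.990631
  k=1: (−1)^1·576.0000/(36)·0.9988^6·0.0485^2 = -0.037342
  k=2: (−1)^2·576.0000/(16)·0.9988^4·0.0485^4 = +0.000198
  k=3: (−1)^3·576.0000/(36)·0.9988^2·0.0485^6 = -0.000000
  k=4: (−1)^4·576.0000/(576)·0.9988^0·0.0485^8 = +0.000000
d^4_{0,0}(0.097) = +0.990631 -0.037342 +0.000198 -0.000000 +0.000000 = +0.953487
D = (+1.000000+0.000000i)·(+0.953487)·(+1.000000+0.000000i) = +0.953487+0.000000i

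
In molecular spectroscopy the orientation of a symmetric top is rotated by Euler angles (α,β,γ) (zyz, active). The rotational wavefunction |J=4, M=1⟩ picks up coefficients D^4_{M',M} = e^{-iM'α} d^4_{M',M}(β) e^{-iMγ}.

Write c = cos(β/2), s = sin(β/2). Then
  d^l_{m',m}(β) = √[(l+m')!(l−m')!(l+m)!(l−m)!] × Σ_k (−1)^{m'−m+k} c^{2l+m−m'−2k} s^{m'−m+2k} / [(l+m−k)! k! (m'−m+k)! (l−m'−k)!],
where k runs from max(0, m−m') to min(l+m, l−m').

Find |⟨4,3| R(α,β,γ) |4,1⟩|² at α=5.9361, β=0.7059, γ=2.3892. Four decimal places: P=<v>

P=0.2510

D^4_{3,1}(5.9361,0.7059,2.3892) = e^{-i·3·5.9361}·d^4_{3,1}(0.7059)·e^{-i·1·2.3892}. Compute d first:
With c≡cos(β/2)=0.938357 and s≡sin(β/2)=0.345667, N=[5040·1·120·6]^{1/2}=1904.940944
k∈{0,1} keeps every argument non-negative
  k=0: (−1)^2·1904.9409/(240)·0.9384^6·0.3457^2 = +0.647435
  k=1: (−1)^3·1904.9409/(144)·0.9384^4·0.3457^4 = -0.146428
d^4_{3,1}(0.7059) = +0.647435 -0.146428 = +0.501006
|D^4_{3,1}|² = |d^4_{3,1}(β)|² = (+0.501006)² = 0.251007 (the z-rotation phases have unit modulus)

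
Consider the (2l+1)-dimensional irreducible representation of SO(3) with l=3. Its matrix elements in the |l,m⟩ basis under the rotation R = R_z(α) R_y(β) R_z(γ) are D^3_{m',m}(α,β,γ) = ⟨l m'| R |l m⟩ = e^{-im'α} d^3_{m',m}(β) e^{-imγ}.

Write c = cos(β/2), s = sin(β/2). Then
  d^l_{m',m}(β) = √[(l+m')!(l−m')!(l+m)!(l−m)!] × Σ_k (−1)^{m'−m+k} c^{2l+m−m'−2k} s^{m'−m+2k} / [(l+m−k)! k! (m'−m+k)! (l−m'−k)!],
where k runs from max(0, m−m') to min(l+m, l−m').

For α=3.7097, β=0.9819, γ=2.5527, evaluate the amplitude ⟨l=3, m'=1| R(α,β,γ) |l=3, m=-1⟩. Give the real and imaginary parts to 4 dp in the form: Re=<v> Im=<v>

Re=0.2052 Im=-0.4672

Split into d^3_{1,-1}(β=0.9819) × two z-phases.
With c≡cos(β/2)=0.881885 and s≡sin(β/2)=0.471464, N=[24·2·2·24]^{1/2}=48.000000
The bounds max(0,m−m')=0 and min(l+m,l−m')=2 give 3 terms
  k=0: (−1)^2·48.0000/(8)·0.8819^4·0.4715^2 = +0.806671
  k=1: (−1)^3·48.0000/(6)·0.8819^2·0.4715^4 = -0.307403
  k=2: (−1)^4·48.0000/(48)·0.8819^0·0.4715^6 = +0.010982
d^3_{1,-1}(0.9819) = +0.806671 -0.307403 +0.010982 = +0.510251
Phases: e^{-i·(1)·3.7097}=-0.842921+0.538038i, e^{-i·(-1)·2.5527}=-0.831556+0.555441i ⇒ D=+0.205166-0.467186i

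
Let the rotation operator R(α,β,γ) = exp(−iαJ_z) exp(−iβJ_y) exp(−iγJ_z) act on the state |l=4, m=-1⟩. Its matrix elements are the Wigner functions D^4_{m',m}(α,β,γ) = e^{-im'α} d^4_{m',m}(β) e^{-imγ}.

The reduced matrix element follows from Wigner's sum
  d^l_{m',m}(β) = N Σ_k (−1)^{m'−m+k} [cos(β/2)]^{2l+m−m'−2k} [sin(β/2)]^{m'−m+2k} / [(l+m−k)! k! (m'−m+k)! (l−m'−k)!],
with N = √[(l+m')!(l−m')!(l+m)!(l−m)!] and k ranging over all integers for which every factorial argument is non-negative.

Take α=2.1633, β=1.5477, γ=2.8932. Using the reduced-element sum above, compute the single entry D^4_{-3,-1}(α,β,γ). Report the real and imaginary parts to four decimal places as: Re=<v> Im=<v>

Re=0.3067 Im=-0.0128

First d^4_{-3,-1}(β=1.5477), then the phase factors e^{-i(-3)α} and e^{-i(-1)γ}:
Half-angle: c=0.715225, s=0.698894. N=√(1·5040·6·120)=1904.940944
Admissible k: 2..3 (factorial args all ≥0)
  k=2: (−1)^0·1904.9409/(240)·0.7152^6·0.6989^2 = +0.518979
  k=3: (−1)^1·1904.9409/(144)·0.7152^4·0.6989^4 = -0.825916
d^4_{-3,-1}(1.5477) = +0.518979 -0.825916 = -0.306936
D = (+0.978710+0.205246i)·(-0.306936)·(-0.969309+0.245846i) = +0.306670-0.012789i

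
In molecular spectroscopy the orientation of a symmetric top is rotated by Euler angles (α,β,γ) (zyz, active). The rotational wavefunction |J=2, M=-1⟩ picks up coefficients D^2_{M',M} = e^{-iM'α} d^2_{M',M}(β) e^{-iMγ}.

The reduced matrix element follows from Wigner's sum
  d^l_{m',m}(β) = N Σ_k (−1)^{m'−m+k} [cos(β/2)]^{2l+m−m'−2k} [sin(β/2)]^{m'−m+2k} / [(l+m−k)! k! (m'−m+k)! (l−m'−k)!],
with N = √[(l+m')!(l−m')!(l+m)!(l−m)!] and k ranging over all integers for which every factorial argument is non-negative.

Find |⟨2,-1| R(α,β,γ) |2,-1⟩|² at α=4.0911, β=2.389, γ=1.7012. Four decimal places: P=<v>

P=0.1103

Split into d^2_{-1,-1}(β=2.389) × two z-phases.
c=cos(2.389/2)=0.367478, s=sin(2.389/2)=0.930032; N=√[1·6·1·6]=6.000000
Admissible k: 0..1 (factorial args all ≥0)
  k=0: (−1)^0·6.0000/(6)·0.3675^4·0.9300^0 = +0.018236
  k=1: (−1)^1·6.0000/(2)·0.3675^2·0.9300^2 = -0.350414
d^2_{-1,-1}(2.389) = +0.018236 -0.350414 = -0.332178
|D^2_{-1,-1}|² = |d^2_{-1,-1}(β)|² = (-0.332178)² = 0.110342 (the z-rotation phases have unit modulus)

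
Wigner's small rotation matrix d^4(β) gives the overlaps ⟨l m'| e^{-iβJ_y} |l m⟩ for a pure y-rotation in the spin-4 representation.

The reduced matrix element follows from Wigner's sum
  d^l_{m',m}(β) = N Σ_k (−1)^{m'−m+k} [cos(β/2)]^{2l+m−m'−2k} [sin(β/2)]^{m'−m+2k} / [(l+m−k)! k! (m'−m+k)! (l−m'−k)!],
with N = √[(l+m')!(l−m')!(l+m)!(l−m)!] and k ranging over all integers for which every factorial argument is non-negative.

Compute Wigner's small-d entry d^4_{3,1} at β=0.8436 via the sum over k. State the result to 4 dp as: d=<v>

d=0.5098

d^4_{3,1}(β=0.8436) via Wigner's sum:
Half-angle: c=0.912353, s=0.409403. N=√(5040·1·120·6)=1904.940944
The bounds max(0,m−m')=0 and min(l+m,l−m')=1 give 2 terms
  k=0: (−1)^2·1904.9409/(240)·0.9124^6·0.4094^2 = +0.767276
  k=1: (−1)^3·1904.9409/(144)·0.9124^4·0.4094^4 = -0.257500
d^4_{3,1}(0.8436) = +0.767276 -0.257500 = +0.509777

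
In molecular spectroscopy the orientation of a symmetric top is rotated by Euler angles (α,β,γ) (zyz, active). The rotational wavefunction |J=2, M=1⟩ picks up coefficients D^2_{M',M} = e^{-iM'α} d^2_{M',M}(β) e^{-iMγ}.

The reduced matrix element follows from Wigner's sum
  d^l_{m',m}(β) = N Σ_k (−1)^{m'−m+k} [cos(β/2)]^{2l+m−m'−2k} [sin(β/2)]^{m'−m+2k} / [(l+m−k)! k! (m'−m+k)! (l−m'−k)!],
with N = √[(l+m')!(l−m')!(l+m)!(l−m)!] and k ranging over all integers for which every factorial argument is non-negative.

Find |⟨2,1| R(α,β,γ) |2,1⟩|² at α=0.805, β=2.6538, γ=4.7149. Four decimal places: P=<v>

D^2_{1,1}(0.805,2.6538,4.7149) = e^{-i·1·0.805}·d^2_{1,1}(2.6538)·e^{-i·1·4.7149}. Compute d first:
c=cos(2.6538/2)=0.241485, s=sin(2.6538/2)=0.970404; N=√[6·1·6·1]=6.000000
k: max(0,(1)−(1))=0 … min(2+(1),2−(1))=1
  k=0: (−1)^0·6.0000/(6)·0.2415^4·0.9704^0 = +0.003401
  k=1: (−1)^1·6.0000/(2)·0.2415^2·0.9704^2 = -0.164744
d^2_{1,1}(2.6538) = +0.003401 -0.164744 = -0.161343
|D^2_{1,1}|² = |d^2_{1,1}(β)|² = (-0.161343)² = 0.026032 (the z-rotation phases have unit modulus)

P=0.0260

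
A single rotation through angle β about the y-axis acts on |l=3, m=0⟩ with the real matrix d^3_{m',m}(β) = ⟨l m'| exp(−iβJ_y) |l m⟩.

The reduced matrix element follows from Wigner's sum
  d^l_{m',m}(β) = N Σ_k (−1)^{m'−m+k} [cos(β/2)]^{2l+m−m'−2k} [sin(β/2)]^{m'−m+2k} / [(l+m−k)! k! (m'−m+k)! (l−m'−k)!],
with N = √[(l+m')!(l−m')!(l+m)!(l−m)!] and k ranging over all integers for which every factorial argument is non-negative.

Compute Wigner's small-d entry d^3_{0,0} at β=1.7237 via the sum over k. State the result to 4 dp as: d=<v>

d=0.2196

d^3_{0,0}(β=1.7237) via Wigner's sum:
c=cos(1.7237/2)=0.651034, s=sin(1.7237/2)=0.759048; N=√[6·6·6·6]=36.000000
k: max(0,(0)−(0))=0 … min(3+(0),3−(0))=3
  k=0: (−1)^0·36.0000/(36)·0.6510^6·0.7590^0 = +0.076142
  k=1: (−1)^1·36.0000/(4)·0.6510^4·0.7590^2 = -0.931530
  k=2: (−1)^2·36.0000/(4)·0.6510^2·0.7590^4 = +1.266275
  k=3: (−1)^3·36.0000/(36)·0.6510^0·0.7590^6 = -0.191257
d^3_{0,0}(1.7237) = +0.076142 -0.931530 +1.266275 -0.191257 = +0.219630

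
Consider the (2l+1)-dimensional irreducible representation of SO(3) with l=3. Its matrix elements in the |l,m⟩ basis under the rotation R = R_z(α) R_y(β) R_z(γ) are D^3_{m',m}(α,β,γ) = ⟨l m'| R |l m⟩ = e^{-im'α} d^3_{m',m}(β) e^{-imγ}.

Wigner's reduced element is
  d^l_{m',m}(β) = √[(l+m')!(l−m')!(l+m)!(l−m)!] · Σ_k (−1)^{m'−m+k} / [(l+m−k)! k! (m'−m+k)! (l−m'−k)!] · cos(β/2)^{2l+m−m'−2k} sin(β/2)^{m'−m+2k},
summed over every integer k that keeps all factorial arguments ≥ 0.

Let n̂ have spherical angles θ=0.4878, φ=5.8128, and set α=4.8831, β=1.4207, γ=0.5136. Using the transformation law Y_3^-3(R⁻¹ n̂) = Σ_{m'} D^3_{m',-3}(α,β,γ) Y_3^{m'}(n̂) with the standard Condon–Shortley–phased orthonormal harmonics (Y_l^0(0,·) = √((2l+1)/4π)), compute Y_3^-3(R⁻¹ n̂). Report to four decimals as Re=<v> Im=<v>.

Re=0.3000 Im=-0.1021

Need the full column D^3_{m',-3} for m'=−3..3 at α=4.8831, β=1.4207, γ=0.5136.
cos(β/2)=0.758134, sin(β/2)=0.652099
d^3_{-3,-3}: single k=0 term ⇒ +0.189878;  D = -0.168233-0.088041i
d^3_{-2,-3}: single k=0 term ⇒ -0.400054;  D = -0.122583+0.380810i
d^3_{-1,-3}: single k=0 term ⇒ +0.544072;  D = +0.538694+0.076306i
d^3_{0,-3}: single k=0 term ⇒ -0.540373;  D = -0.016207-0.540129i
d^3_{1,-3}: single k=0 term ⇒ +0.402524;  D = -0.394444+0.080248i
d^3_{2,-3}: single k=0 term ⇒ -0.218973;  D = +0.079473+0.204042i
d^3_{3,-3}: single k=0 term ⇒ +0.076892;  D = +0.065867-0.039673i
Y_3^{m'}(θ=0.4878,φ=5.8128) and Σ D·Y over m':
  (-0.1682-0.0880i)·(+0.0068+0.0424i)  (-0.1226+0.3808i)·(+0.1168+0.1602i)  (+0.5387+0.0763i)·(+0.3918+0.1992i)  (-0.0162-0.5401i)·(+0.2972+0.0000i)  (-0.3944+0.0802i)·(-0.3918+0.1992i)  (+0.0795+0.2040i)·(+0.1168-0.1602i)  (+0.0659-0.0397i)·(-0.0068+0.0424i)
Y_3^-3(R⁻¹ n̂) = +0.300038-0.102073i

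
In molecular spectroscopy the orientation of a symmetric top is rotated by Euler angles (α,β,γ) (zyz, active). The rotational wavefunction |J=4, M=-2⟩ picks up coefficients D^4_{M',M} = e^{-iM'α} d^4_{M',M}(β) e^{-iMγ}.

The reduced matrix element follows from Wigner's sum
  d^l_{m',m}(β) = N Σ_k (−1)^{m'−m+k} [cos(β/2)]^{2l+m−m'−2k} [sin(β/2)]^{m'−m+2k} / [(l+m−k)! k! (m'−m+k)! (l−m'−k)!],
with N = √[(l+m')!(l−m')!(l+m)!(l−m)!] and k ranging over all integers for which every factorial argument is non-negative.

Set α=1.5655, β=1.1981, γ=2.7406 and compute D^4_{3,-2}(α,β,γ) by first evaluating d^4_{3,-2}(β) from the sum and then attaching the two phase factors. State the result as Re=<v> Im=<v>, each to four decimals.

Re=-0.2154 Im=-0.2151

Split into d^4_{3,-2}(β=1.1981) × two z-phases.
Half-angle: c=0.825872, s=0.563858. N=√(5040·1·2·720)=2693.993318
Admissible k: 0..1 (factorial args all ≥0)
  k=0: (−1)^5·2693.9933/(240)·0.8259^3·0.5639^5 = -0.360390
  k=1: (−1)^6·2693.9933/(720)·0.8259^1·0.5639^7 = +0.055997
d^4_{3,-2}(1.1981) = -0.360390 +0.055997 = -0.304393
D = (-0.015888+0.999874i)·(-0.304393)·(+0.695281-0.718738i) = -0.215388-0.215088i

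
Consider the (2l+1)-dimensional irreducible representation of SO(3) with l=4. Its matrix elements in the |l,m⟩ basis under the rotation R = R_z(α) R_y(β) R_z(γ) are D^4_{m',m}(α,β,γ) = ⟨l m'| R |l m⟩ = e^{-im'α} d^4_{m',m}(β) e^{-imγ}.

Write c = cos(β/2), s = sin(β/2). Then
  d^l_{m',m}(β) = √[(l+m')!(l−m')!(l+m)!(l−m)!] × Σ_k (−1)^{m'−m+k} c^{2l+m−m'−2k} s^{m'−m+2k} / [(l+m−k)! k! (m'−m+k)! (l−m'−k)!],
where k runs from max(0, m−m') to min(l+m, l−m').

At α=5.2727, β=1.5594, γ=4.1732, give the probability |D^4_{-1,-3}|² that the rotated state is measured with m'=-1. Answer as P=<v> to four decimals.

P=0.1019

Split into d^4_{-1,-3}(β=1.5594) × two z-phases.
Half-angle: c=0.711124, s=0.703066. N=√(6·120·1·5040)=1904.940944
The bounds max(0,m−m')=0 and min(l+m,l−m')=1 give 2 terms
  k=0: (−1)^2·1904.9409/(240)·0.7111^6·0.7031^2 = +0.507384
  k=1: (−1)^3·1904.9409/(144)·0.7111^4·0.7031^4 = -0.826583
d^4_{-1,-3}(1.5594) = +0.507384 -0.826583 = -0.319199
|D^4_{-1,-3}|² = |d^4_{-1,-3}(β)|² = (-0.319199)² = 0.101888 (the z-rotation phases have unit modulus)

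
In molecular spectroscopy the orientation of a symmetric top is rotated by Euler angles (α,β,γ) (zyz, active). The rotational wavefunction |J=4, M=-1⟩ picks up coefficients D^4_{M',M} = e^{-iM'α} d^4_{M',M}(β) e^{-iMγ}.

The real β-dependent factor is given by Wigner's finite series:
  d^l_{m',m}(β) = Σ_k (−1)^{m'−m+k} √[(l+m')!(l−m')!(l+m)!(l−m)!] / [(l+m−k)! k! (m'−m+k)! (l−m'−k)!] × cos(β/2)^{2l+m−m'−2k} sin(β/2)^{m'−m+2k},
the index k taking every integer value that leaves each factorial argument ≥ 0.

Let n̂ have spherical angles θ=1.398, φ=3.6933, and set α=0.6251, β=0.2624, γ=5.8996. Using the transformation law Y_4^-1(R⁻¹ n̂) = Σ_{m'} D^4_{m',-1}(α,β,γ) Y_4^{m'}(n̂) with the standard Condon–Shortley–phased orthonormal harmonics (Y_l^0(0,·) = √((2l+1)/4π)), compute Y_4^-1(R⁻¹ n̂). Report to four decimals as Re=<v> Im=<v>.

Need the full column D^4_{m',-1} for m'=−4..4 at α=0.6251, β=0.2624, γ=5.8996.
cos(β/2)=0.991406, sin(β/2)=0.130824
d^4_{-4,-1}: single k=3 term ⇒ +0.016048;  D = -0.008333+0.013714i
d^4_{-3,-1}: k∈[2..3] ⇒ +0.128989 -0.003743 = +0.125246;  D = +0.009894+0.124854i
d^4_{-2,-1}: k∈[1..3] ⇒ +0.522496 -0.045491 +0.000528 = +0.477533;  D = +0.309160+0.363948i
d^4_{-1,-1}: k∈[0..3] ⇒ +0.933278 -0.243766 +0.008489 -0.000049 = +0.697952;  D = +0.677695+0.166932i
d^4_{0,-1}: k∈[0..3] ⇒ -0.550759 +0.057542 -0.001002 +0.000003 = -0.494216;  D = -0.458301+0.184959i
d^4_{1,-1}: k∈[0..3] ⇒ +0.162511 -0.008489 +0.000074 -0.000000 = +0.154095;  D = +0.082129-0.130385i
d^4_{2,-1}: k∈[0..2] ⇒ -0.030327 +0.000792 -0.000003 = -0.029538;  D = +0.001859+0.029479i
d^4_{3,-1}: k∈[0..1] ⇒ +0.003743 -0.000039 = +0.003704;  D = -0.002352-0.002861i
d^4_{4,-1}: single k=0 term ⇒ -0.000279;  D = +0.000270+0.000071i
Y_4^{m'}(θ=1.398,φ=3.6933) and Σ D·Y over m':
  (-0.0083+0.0137i)·(-0.2476-0.3353i)  (+0.0099+0.1249i)·(+0.0173+0.2050i)  (+0.3092+0.3639i)·(-0.1160+0.2298i)  (+0.6777+0.1669i)·(+0.1906-0.1173i)  (-0.4583+0.1850i)·(+0.2268+0.0000i)  (+0.0821-0.1304i)·(-0.1906-0.1173i)  (+0.0019+0.0295i)·(-0.1160-0.2298i)  (-0.0024-0.0029i)·(-0.0173+0.2050i)  (+0.0003+0.0001i)·(-0.2476+0.3353i)
Y_4^-1(R⁻¹ n̂) = -0.117306+0.037706i

Re=-0.1173 Im=0.0377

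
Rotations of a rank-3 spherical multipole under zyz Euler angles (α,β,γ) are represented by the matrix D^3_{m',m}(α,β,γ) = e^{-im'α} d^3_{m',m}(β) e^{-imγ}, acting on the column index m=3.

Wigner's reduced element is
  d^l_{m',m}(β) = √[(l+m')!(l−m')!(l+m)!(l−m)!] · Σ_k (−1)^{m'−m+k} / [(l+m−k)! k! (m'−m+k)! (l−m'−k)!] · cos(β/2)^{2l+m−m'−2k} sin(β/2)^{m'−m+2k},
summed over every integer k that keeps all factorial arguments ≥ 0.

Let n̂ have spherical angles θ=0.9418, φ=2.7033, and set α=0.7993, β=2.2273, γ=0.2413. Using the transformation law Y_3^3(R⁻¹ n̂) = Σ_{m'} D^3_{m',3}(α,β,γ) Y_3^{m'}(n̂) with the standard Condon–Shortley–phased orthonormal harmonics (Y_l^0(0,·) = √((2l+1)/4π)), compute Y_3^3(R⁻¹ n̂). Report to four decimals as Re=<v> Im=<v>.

Need the full column D^3_{m',3} for m'=−3..3 at α=0.7993, β=2.2273, γ=0.2413.
cos(β/2)=0.441389, sin(β/2)=0.897316
d^3_{-3,3}: single k=6 term ⇒ +0.522001;  D = -0.053777+0.519224i
d^3_{-2,3}: single k=5 term ⇒ +0.628961;  D = +0.403307+0.482634i
d^3_{-1,3}: single k=4 term ⇒ +0.489182;  D = +0.487792+0.036849i
d^3_{0,3}: single k=3 term ⇒ +0.277854;  D = +0.208176-0.184026i
d^3_{1,3}: single k=2 term ⇒ +0.118365;  D = +0.005632-0.118231i
d^3_{2,3}: single k=1 term ⇒ +0.036824;  D = -0.025146-0.026901i
d^3_{3,3}: single k=0 term ⇒ +0.007395;  D = -0.007393-0.000146i
Y_3^{m'}(θ=0.9418,φ=2.7033) and Σ D·Y over m':
  (-0.0538+0.5192i)·(-0.0558-0.2134i)  (+0.4033+0.4826i)·(+0.2515+0.3022i)  (+0.4878+0.0368i)·(-0.1729-0.0810i)  (+0.2082-0.1840i)·(-0.2787+0.0000i)  (+0.0056-0.1182i)·(+0.1729-0.0810i)  (-0.0251-0.0269i)·(+0.2515-0.3022i)  (-0.0074-0.0001i)·(+0.0558-0.2134i)
Y_3^3(R⁻¹ n̂) = -0.093449+0.212628i

Re=-0.0934 Im=0.2126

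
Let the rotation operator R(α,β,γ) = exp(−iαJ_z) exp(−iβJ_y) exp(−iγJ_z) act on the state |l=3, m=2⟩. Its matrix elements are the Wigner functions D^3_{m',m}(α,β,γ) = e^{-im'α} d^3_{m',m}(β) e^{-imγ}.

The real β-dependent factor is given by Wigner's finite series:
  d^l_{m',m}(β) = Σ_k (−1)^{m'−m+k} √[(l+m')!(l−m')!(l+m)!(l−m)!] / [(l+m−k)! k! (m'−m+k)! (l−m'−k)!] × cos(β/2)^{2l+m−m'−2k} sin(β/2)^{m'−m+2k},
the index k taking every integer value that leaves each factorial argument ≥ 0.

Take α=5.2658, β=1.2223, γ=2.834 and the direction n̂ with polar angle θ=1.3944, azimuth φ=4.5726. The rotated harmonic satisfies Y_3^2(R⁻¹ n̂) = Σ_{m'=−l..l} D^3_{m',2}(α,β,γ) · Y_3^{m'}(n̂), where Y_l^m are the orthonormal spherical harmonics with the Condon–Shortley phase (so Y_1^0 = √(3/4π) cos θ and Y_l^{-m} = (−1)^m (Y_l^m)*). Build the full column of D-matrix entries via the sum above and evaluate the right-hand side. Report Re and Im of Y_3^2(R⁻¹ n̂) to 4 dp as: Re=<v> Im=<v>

Re=-0.1956 Im=-0.2520

Need the full column D^3_{m',2} for m'=−3..3 at α=5.2658, β=1.2223, γ=2.834.
cos(β/2)=0.818989, sin(β/2)=0.573810
d^3_{-3,2}: single k=5 term ⇒ +0.124794;  D = -0.095075-0.080835i
d^3_{-2,2}: k∈[4..5] ⇒ +0.363578 -0.035695 = +0.327883;  D = +0.049391-0.324141i
d^3_{-1,2}: k∈[3..4] ⇒ +0.656398 -0.161108 = +0.495290;  D = +0.455767-0.193878i
d^3_{0,2}: k∈[2..3] ⇒ +0.811349 -0.398279 = +0.413070;  D = +0.337340+0.238387i
d^3_{1,2}: k∈[1..2] ⇒ +0.668586 -0.656398 = +0.012188;  D = -0.000752+0.012165i
d^3_{2,2}: k∈[0..1] ⇒ +0.301764 -0.740657 = -0.438893;  D = +0.386911-0.207188i
d^3_{3,2}: single k=0 term ⇒ -0.517885;  D = +0.447943+0.259906i
Y_3^{m'}(θ=1.3944,φ=4.5726) and Σ D·Y over m':
  (-0.0951-0.0808i)·(+0.1621-0.3636i)  (+0.0494-0.3241i)·(-0.1671-0.0480i)  (+0.4558-0.1939i)·(+0.0375-0.2666i)  (+0.3373+0.2384i)·(-0.1864+0.0000i)  (-0.0008+0.0122i)·(-0.0375-0.2666i)  (+0.3869-0.2072i)·(-0.1671+0.0480i)  (+0.4479+0.2599i)·(-0.1621-0.3636i)
Y_3^2(R⁻¹ n̂) = -0.195600-0.252022i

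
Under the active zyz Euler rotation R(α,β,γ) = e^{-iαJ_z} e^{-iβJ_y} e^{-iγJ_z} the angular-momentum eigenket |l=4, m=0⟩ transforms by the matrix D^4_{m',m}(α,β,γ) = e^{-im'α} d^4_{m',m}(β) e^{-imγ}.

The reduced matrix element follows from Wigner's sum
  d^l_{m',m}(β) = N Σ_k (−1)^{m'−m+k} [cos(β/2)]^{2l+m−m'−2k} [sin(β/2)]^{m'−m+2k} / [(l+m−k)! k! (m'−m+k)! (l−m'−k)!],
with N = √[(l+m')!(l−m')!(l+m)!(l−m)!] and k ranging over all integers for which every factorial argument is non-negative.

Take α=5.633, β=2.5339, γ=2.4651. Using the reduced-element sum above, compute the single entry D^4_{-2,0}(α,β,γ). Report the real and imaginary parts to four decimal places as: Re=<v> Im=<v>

D^4_{-2,0}(5.633,2.5339,2.4651) = e^{-i·-2·5.633}·d^4_{-2,0}(2.5339)·e^{-i·0·2.4651}. Compute d first:
c=cos(2.5339/2)=0.299193, s=sin(2.5339/2)=0.954193; N=√[2·720·24·24]=910.735966
Admissible k: 2..4 (factorial args all ≥0)
  k=2: (−1)^0·910.7360/(96)·0.2992^6·0.9542^2 = +0.006196
  k=3: (−1)^1·910.7360/(36)·0.2992^4·0.9542^4 = -0.168050
  k=4: (−1)^2·910.7360/(96)·0.2992^2·0.9542^6 = +0.640973
d^4_{-2,0}(2.5339) = +0.006196 -0.168050 +0.640973 = +0.479119
Attach z-rotation phases: D = e^{-i(-2)(5.633)}·(+0.479119)·e^{-i(0)(2.4651)} = +0.127993-0.461706i

Re=0.1280 Im=-0.4617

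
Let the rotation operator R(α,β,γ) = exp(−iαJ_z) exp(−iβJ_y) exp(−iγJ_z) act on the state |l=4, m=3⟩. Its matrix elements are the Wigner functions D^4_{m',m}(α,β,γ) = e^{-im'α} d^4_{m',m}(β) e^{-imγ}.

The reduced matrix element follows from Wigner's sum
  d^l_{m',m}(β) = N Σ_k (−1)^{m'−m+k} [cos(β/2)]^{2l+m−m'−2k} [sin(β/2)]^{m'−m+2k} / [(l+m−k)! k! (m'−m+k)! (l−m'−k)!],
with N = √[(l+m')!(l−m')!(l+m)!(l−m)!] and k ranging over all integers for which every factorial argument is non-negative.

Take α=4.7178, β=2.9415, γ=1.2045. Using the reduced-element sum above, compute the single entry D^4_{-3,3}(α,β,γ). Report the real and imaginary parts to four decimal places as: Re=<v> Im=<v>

Split into d^4_{-3,3}(β=2.9415) × two z-phases.
c=cos(2.9415/2)=0.099880, s=sin(2.9415/2)=0.995000; N=√[1·5040·5040·1]=5040.000000
k∈{6,7} keeps every argument non-negative
  k=6: (−1)^0·5040.0000/(720)·0.0999^2·0.9950^6 = +0.067762
  k=7: (−1)^1·5040.0000/(5040)·0.0999^0·0.9950^8 = -0.960689
d^4_{-3,3}(2.9415) = +0.067762 -0.960689 = -0.892927
D = (-0.016232+0.999868i)·(-0.892927)·(-0.890703+0.454586i) = +0.392949+0.801817i

Re=0.3929 Im=0.8018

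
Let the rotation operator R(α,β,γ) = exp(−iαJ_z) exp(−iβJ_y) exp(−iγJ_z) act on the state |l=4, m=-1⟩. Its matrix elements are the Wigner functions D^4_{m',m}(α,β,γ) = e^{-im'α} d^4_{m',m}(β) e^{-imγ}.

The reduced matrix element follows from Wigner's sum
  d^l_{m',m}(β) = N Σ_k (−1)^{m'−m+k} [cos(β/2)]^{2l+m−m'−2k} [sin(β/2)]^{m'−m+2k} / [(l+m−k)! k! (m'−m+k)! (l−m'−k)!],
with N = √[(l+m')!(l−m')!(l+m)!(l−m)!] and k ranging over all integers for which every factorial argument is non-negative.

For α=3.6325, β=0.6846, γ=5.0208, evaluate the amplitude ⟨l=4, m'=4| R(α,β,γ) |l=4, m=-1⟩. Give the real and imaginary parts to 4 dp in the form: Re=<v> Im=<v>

First d^4_{4,-1}(β=0.6846), then the phase factors e^{-i(4)α} and e^{-i(-1)γ}:
Half-angle: c=0.941985, s=0.335655. N=√(40320·1·6·120)=5387.986637
k: max(0,(-1)−(4))=0 … min(4+(-1),4−(4))=0
  k=0: (−1)^5·5387.9866/(720)·0.9420^3·0.3357^5 = -0.026649
d^4_{4,-1}(0.6846) = -0.026649
Phases: e^{-i·(4)·3.6325}=-0.382807-0.923828i, e^{-i·(-1)·5.0208}=+0.303545-0.952817i ⇒ D=+0.026555-0.002247i

Re=0.0266 Im=-0.0022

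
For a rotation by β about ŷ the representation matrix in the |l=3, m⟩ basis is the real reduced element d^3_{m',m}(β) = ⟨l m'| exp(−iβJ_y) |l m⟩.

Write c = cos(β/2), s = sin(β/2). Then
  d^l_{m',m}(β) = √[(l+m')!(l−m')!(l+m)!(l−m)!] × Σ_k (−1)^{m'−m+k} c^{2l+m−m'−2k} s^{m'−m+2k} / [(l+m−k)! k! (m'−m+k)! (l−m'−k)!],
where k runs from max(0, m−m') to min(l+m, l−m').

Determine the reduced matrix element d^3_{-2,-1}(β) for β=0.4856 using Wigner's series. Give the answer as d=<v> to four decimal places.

d=0.5747

d^3_{-2,-1}(β=0.4856) via Wigner's sum:
With c≡cos(β/2)=0.970669 and s≡sin(β/2)=0.240421, N=[1·120·2·24]^{1/2}=75.894664
The bounds max(0,m−m')=1 and min(l+m,l−m')=2 give 2 terms
  k=1: (−1)^0·75.8947/(24)·0.9707^5·0.2404^1 = +0.655131
  k=2: (−1)^1·75.8947/(12)·0.9707^3·0.2404^3 = -0.080383
d^3_{-2,-1}(0.4856) = +0.655131 -0.080383 = +0.574748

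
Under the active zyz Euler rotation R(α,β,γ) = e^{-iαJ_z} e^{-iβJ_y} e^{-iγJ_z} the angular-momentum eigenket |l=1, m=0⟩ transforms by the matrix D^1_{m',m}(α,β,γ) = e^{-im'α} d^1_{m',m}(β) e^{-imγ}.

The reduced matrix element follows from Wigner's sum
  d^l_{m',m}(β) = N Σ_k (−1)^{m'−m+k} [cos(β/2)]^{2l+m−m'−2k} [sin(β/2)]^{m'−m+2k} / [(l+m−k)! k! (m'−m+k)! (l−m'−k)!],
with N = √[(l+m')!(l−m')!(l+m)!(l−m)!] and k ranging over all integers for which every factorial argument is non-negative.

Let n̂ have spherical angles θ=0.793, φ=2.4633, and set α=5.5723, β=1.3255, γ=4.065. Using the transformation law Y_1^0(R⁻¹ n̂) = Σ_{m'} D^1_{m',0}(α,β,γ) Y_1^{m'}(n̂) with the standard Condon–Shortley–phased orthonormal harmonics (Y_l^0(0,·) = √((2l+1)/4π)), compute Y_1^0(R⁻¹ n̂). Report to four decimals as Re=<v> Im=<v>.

Re=-0.2542 Im=0.0000

Need the full column D^1_{m',0} for m'=−1..1 at α=5.5723, β=1.3255, γ=4.065.
cos(β/2)=0.788303, sin(β/2)=0.615287
d^1_{-1,0}: single k=1 term ⇒ +0.685940;  D = +0.519795-0.447579i
d^1_{0,0}: k∈[0..1] ⇒ +0.621422 -0.378578 = +0.242844;  D = +0.242844+0.000000i
d^1_{1,0}: single k=0 term ⇒ -0.685940;  D = -0.519795-0.447579i
Y_1^{m'}(θ=0.793,φ=2.4633) and Σ D·Y over m':
  (+0.5198-0.4476i)·(-0.1917-0.1545i)  (+0.2428+0.0000i)·(+0.3429+0.0000i)  (-0.5198-0.4476i)·(+0.1917-0.1545i)
Y_1^0(R⁻¹ n̂) = -0.254250+0.000000i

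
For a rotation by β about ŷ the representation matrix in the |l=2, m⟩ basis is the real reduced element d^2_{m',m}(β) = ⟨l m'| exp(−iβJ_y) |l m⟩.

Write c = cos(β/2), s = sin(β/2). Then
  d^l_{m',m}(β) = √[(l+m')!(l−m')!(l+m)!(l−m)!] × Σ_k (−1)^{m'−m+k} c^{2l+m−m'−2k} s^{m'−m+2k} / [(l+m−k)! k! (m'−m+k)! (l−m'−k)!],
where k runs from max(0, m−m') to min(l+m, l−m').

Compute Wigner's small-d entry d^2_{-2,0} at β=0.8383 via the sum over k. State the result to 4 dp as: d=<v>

d=0.3385

d^2_{-2,0}(β=0.8383) via Wigner's sum:
Half-angle: c=0.913435, s=0.406984. N=√(1·24·2·2)=9.797959
k∈{2} keeps every argument non-negative
  k=2: (−1)^0·9.7980/(4)·0.9134^2·0.4070^2 = +0.338521
d^2_{-2,0}(0.8383) = +0.338521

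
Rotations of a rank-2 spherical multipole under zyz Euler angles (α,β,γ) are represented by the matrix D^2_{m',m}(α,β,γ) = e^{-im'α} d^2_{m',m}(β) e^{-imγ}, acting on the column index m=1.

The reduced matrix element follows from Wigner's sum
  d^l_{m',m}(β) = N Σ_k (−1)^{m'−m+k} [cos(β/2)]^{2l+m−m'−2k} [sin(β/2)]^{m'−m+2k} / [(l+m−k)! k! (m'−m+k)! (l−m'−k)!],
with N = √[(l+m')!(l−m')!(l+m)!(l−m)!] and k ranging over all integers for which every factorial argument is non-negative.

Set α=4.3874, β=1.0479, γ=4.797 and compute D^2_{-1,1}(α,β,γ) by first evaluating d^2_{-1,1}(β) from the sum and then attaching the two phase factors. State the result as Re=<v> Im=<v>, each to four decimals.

Re=0.4589 Im=-0.1992

Split into d^2_{-1,1}(β=1.0479) × two z-phases.
Half-angle: c=0.865850, s=0.500304. N=√(1·6·6·1)=6.000000
The bounds max(0,m−m')=2 and min(l+m,l−m')=3 give 2 terms
  k=2: (−1)^0·6.0000/(2)·0.8658^2·0.5003^2 = +0.562956
  k=3: (−1)^1·6.0000/(6)·0.8658^0·0.5003^4 = -0.062652
d^2_{-1,1}(1.0479) = +0.562956 -0.062652 = +0.500304
Attach z-rotation phases: D = e^{-i(-1)(4.3874)}·(+0.500304)·e^{-i(1)(4.797)} = +0.458919-0.199242i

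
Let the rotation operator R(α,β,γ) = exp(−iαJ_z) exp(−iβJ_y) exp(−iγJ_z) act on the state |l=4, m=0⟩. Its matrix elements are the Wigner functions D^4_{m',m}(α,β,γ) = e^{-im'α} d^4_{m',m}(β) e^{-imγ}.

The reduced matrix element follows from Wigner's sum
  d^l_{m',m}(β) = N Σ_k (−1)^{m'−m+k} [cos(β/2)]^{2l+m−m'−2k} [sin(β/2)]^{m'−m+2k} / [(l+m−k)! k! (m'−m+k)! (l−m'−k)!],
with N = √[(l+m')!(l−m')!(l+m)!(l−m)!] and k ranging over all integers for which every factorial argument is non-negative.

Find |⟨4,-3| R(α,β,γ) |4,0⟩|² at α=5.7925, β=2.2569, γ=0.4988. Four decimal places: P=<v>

First d^4_{-3,0}(β=2.2569), then the phase factors e^{-i(-3)α} and e^{-i(0)γ}:
With c≡cos(β/2)=0.428061 and s≡sin(β/2)=0.903750, N=[1·5040·24·24]^{1/2}=1703.830978
k: max(0,(0)−(-3))=3 … min(4+(0),4−(-3))=4
  k=3: (−1)^0·1703.8310/(144)·0.4281^5·0.9037^3 = +0.125527
  k=4: (−1)^1·1703.8310/(144)·0.4281^3·0.9037^5 = -0.559529
d^4_{-3,0}(2.2569) = +0.125527 -0.559529 = -0.434002
|D^4_{-3,0}|² = |d^4_{-3,0}(β)|² = (-0.434002)² = 0.188357 (the z-rotation phases have unit modulus)

P=0.1884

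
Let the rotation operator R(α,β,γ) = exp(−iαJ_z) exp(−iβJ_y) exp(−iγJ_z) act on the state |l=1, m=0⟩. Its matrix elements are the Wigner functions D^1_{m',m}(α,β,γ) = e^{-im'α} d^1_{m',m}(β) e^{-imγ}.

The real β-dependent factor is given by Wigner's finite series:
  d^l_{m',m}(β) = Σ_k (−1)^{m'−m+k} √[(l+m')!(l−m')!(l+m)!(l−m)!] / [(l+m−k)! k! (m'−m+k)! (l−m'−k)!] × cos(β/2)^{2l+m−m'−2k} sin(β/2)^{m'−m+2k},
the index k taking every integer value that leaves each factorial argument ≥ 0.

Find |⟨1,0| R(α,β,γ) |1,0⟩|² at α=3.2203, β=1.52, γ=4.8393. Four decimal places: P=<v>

P=0.0026

Split into d^1_{0,0}(β=1.52) × two z-phases.
Half-angle: c=0.724836, s=0.688921. N=√(1·1·1·1)=1.000000
The bounds max(0,m−m')=0 and min(l+m,l−m')=1 give 2 terms
  k=0: (−1)^0·1.0000/(1)·0.7248^2·0.6889^0 = +0.525387
  k=1: (−1)^1·1.0000/(1)·0.7248^0·0.6889^2 = -0.474613
d^1_{0,0}(1.52) = +0.525387 -0.474613 = +0.050774
|D^1_{0,0}|² = |d^1_{0,0}(β)|² = (+0.050774)² = 0.002578 (the z-rotation phases have unit modulus)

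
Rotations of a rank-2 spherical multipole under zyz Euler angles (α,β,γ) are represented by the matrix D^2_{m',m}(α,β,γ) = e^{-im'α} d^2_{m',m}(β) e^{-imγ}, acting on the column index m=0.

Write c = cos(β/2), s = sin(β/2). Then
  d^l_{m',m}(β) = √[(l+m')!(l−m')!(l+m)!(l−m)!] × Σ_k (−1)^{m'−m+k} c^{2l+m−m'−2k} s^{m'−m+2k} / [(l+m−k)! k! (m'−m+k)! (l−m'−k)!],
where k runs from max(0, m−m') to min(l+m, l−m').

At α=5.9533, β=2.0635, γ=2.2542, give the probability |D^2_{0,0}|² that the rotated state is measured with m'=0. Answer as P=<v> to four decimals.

D^2_{0,0}(5.9533,2.0635,2.2542) = e^{-i·0·5.9533}·d^2_{0,0}(2.0635)·e^{-i·0·2.2542}. Compute d first:
Half-angle: c=0.513318, s=0.858199. N=√(2·2·2·2)=4.000000
k∈{0,1,2} keeps every argument non-negative
  k=0: (−1)^0·4.0000/(4)·0.5133^4·0.8582^0 = +0.069430
  k=1: (−1)^1·4.0000/(1)·0.5133^2·0.8582^2 = -0.776262
  k=2: (−1)^2·4.0000/(4)·0.5133^0·0.8582^4 = +0.542439
d^2_{0,0}(2.0635) = +0.069430 -0.776262 +0.542439 = -0.164393
|D^2_{0,0}|² = |d^2_{0,0}(β)|² = (-0.164393)² = 0.027025 (the z-rotation phases have unit modulus)

P=0.0270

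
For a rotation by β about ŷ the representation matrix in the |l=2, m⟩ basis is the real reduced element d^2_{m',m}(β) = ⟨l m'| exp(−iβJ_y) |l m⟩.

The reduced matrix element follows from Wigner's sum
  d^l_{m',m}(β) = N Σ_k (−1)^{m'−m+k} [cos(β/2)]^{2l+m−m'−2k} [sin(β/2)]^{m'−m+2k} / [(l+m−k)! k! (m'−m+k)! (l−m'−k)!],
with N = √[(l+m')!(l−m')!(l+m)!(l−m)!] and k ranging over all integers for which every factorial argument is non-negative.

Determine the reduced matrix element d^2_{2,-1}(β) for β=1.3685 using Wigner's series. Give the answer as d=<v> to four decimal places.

d^2_{2,-1}(β=1.3685) via Wigner's sum:
Half-angle: c=0.774893, s=0.632092. N=√(24·1·1·6)=12.000000
k: max(0,(-1)−(2))=0 … min(2+(-1),2−(2))=0
  k=0: (−1)^3·12.0000/(6)·0.7749^1·0.6321^3 = -0.391393
d^2_{2,-1}(1.3685) = -0.391393

d=-0.3914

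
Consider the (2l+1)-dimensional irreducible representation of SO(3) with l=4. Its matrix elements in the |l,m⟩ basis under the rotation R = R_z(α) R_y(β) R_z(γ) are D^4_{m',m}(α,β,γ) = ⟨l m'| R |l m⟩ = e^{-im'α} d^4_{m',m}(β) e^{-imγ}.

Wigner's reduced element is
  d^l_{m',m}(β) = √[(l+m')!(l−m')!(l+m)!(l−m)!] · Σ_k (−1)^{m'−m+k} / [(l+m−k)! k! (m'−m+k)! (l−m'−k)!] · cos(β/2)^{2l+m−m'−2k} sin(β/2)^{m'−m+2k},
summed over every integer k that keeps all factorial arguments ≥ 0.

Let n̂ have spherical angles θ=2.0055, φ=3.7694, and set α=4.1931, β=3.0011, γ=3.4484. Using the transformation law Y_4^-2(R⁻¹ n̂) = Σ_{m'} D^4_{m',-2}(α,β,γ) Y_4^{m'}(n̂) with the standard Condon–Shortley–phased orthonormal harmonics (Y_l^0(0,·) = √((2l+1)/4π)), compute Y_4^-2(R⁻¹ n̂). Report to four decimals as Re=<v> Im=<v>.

Re=0.2259 Im=-0.0696

Need the full column D^4_{m',-2} for m'=−4..4 at α=4.1931, β=3.0011, γ=3.4484.
cos(β/2)=0.070189, sin(β/2)=0.997534
d^4_{-4,-2}: single k=2 term ⇒ +0.000001;  D = +0.000000-0.000001i
d^4_{-3,-2}: k∈[1..2] ⇒ +0.000000 -0.000019 = -0.000019;  D = -0.000015-0.000011i
d^4_{-2,-2}: k∈[0..2] ⇒ +0.000000 -0.000001 +0.000360 = +0.000359;  D = -0.000327+0.000148i
d^4_{-1,-2}: k∈[0..2] ⇒ -0.000000 +0.000036 -0.004830 = -0.004794;  D = -0.000452+0.004773i
d^4_{0,-2}: k∈[0..2] ⇒ +0.000001 -0.000608 +0.046049 = +0.045442;  D = +0.037152+0.026167i
d^4_{1,-2}: k∈[0..2] ⇒ -0.000024 +0.007245 -0.292682 = -0.285461;  D = +0.258527-0.121044i
d^4_{2,-2}: k∈[0..2] ⇒ +0.000360 -0.058248 +0.980439 = +0.922552;  D = +0.075009-0.919498i
d^4_{3,-2}: k∈[0..1] ⇒ -0.003834 +0.258121 = +0.254287;  D = +0.209774+0.143725i
d^4_{4,-2}: single k=0 term ⇒ +0.025685;  D = -0.023119+0.011191i
Y_4^{m'}(θ=2.0055,φ=3.7694) and Σ D·Y over m':
  (+0.0000-0.0000i)·(-0.2419-0.1765i)  (-0.0000-0.0000i)·(-0.1210-0.3742i)  (-0.0003+0.0001i)·(+0.0206-0.0632i)  (-0.0005+0.0048i)·(-0.2572+0.1866i)  (+0.0372+0.0262i)·(-0.1290+0.0000i)  (+0.2585-0.1210i)·(+0.2572+0.1866i)  (+0.0750-0.9195i)·(+0.0206+0.0632i)  (+0.2098+0.1437i)·(+0.1210-0.3742i)  (-0.0231+0.0112i)·(-0.2419+0.1765i)
Y_4^-2(R⁻¹ n̂) = +0.225941-0.069648i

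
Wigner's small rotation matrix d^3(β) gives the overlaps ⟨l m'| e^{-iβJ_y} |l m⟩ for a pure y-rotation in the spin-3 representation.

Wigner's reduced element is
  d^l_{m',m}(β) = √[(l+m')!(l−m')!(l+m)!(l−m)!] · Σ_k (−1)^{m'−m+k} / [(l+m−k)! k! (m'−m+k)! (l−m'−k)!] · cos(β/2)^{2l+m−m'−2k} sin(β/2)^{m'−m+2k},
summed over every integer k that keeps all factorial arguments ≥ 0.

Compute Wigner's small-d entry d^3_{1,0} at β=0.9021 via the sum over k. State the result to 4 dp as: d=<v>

d=-0.3132

d^3_{1,0}(β=0.9021) via Wigner's sum:
Half-angle: c=0.899990, s=0.435911. N=√(24·2·6·6)=41.569219
The bounds max(0,m−m')=0 and min(l+m,l−m')=2 give 3 terms
  k=0: (−1)^1·41.5692/(12)·0.9000^5·0.4359^1 = -0.891613
  k=1: (−1)^2·41.5692/(4)·0.9000^3·0.4359^3 = +0.627506
  k=2: (−1)^3·41.5692/(12)·0.9000^1·0.4359^5 = -0.049070
d^3_{1,0}(0.9021) = -0.891613 +0.627506 -0.049070 = -0.313177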